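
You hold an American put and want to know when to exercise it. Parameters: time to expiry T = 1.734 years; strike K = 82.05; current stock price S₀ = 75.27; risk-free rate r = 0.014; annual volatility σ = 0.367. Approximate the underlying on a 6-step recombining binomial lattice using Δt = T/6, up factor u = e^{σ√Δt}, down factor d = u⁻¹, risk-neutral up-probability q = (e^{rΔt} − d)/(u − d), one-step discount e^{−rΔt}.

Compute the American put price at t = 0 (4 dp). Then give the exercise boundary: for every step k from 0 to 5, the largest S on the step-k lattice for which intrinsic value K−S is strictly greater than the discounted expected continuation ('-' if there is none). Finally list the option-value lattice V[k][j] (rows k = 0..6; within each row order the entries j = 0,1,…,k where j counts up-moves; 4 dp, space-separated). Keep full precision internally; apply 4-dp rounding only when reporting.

params: Δt=0.28900 u=1.21810 d=0.82095 q=0.46104 e^(-rΔt)=0.99596
t_6 payoffs: 59.0081 47.8610 31.3213 6.7800 0.0000 0.0000 0.0000
t_5: node(5,0) S=28.0674 payoff=53.9826 vs cont=53.6513 → 53.9826 [stop]  node(5,1) S=41.6457 payoff=40.4043 vs cont=40.0730 → 40.4043 [stop]  node(5,2) S=61.7928 payoff=20.2572 vs cont=19.9259 → 20.2572 [stop]  node(5,3) S=91.6866 payoff=0.0000 vs cont=3.6394 → 3.6394 [wait]  node(5,4) S=136.0422 payoff=0.0000 vs cont=0.0000 → 0.0000 [wait]  node(5,5) S=201.8559 payoff=0.0000 vs cont=0.0000 → 0.0000 [wait]  ⇒ S*(5)=61.7928
t_4: node(4,0) S=34.1890 payoff=47.8610 vs cont=47.5297 → 47.8610 [stop]  node(4,1) S=50.7287 payoff=31.3213 vs cont=30.9900 → 31.3213 [stop]  node(4,2) S=75.2700 payoff=6.7800 vs cont=12.5448 → 12.5448 [wait]  node(4,3) S=111.6837 payoff=0.0000 vs cont=1.9535 → 1.9535 [wait]  node(4,4) S=165.7134 payoff=0.0000 vs cont=0.0000 → 0.0000 [wait]  ⇒ S*(4)=50.7287
t_3: node(3,0) S=41.6457 payoff=40.4043 vs cont=40.0730 → 40.4043 [stop]  node(3,1) S=61.7928 payoff=20.2572 vs cont=22.5730 → 22.5730 [wait]  node(3,2) S=91.6866 payoff=0.0000 vs cont=7.6308 → 7.6308 [wait]  node(3,3) S=136.0422 payoff=0.0000 vs cont=1.0486 → 1.0486 [wait]  ⇒ S*(3)=41.6457
t_2: node(2,0) S=50.7287 payoff=31.3213 vs cont=32.0533 → 32.0533 [wait]  node(2,1) S=75.2700 payoff=6.7800 vs cont=15.6206 → 15.6206 [wait]  node(2,2) S=111.6837 payoff=0.0000 vs cont=4.5776 → 4.5776 [wait]  ⇒ S*(2)=-
t_1: node(1,0) S=61.7928 payoff=20.2572 vs cont=24.3783 → 24.3783 [wait]  node(1,1) S=91.6866 payoff=0.0000 vs cont=10.4868 → 10.4868 [wait]  ⇒ S*(1)=-
t_0: node(0,0) S=75.2700 payoff=6.7800 vs cont=17.9011 → 17.9011 [wait]  ⇒ S*(0)=-

price = 17.9011
boundary = - - - 41.6457 50.7287 61.7928
tree:
17.9011
24.3783 10.4868
32.0533 15.6206 4.5776
40.4043 22.5730 7.6308 1.0486
47.8610 31.3213 12.5448 1.9535 0.0000
53.9826 40.4043 20.2572 3.6394 0.0000 0.0000
59.0081 47.8610 31.3213 6.7800 0.0000 0.0000 0.0000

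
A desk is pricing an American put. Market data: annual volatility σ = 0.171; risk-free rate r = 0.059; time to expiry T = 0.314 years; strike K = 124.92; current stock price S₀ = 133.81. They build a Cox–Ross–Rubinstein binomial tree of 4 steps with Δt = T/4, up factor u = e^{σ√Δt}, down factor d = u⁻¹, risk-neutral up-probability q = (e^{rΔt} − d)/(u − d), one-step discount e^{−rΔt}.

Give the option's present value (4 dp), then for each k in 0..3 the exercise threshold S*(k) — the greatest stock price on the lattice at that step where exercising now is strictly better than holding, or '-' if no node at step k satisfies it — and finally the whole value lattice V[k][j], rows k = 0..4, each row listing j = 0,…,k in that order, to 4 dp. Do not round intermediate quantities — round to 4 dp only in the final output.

price = 1.4115
boundary = - - - 115.8955
tree:
1.4115
2.6799 0.3278
4.9860 0.7104 0.0000
9.0245 1.5396 0.0000 0.0000
14.4462 3.3367 0.0000 0.0000 0.0000

Δt=0.07850  u=1.04908  d=0.95322  q=0.53645  discount=0.99538
step 4 (expiry): payoffs max(K−S,0) = 14.4462 3.3367 0.0000 0.0000 0.0000
step 3: (k=3,j=0): S=115.8955, (K−S)⁺=9.0245, hold=8.4472 ⇒ V=9.0245 exercise | (k=3,j=1): S=127.5502, (K−S)⁺=0.0000, hold=1.5396 ⇒ V=1.5396 continue | (k=3,j=2): S=140.3770, (K−S)⁺=0.0000, hold=0.0000 ⇒ V=0.0000 continue | (k=3,j=3): S=154.4936, (K−S)⁺=0.0000, hold=0.0000 ⇒ V=0.0000 continue  boundary S*=115.8955
step 2: (k=2,j=0): S=121.5833, (K−S)⁺=3.3367, hold=4.9860 ⇒ V=4.9860 continue | (k=2,j=1): S=133.8100, (K−S)⁺=0.0000, hold=0.7104 ⇒ V=0.7104 continue | (k=2,j=2): S=147.2662, (K−S)⁺=0.0000, hold=0.0000 ⇒ V=0.0000 continue  boundary S*=-
step 1: (k=1,j=0): S=127.5502, (K−S)⁺=0.0000, hold=2.6799 ⇒ V=2.6799 continue | (k=1,j=1): S=140.3770, (K−S)⁺=0.0000, hold=0.3278 ⇒ V=0.3278 continue  boundary S*=-
step 0: (k=0,j=0): S=133.8100, (K−S)⁺=0.0000, hold=1.4115 ⇒ V=1.4115 continue  boundary S*=-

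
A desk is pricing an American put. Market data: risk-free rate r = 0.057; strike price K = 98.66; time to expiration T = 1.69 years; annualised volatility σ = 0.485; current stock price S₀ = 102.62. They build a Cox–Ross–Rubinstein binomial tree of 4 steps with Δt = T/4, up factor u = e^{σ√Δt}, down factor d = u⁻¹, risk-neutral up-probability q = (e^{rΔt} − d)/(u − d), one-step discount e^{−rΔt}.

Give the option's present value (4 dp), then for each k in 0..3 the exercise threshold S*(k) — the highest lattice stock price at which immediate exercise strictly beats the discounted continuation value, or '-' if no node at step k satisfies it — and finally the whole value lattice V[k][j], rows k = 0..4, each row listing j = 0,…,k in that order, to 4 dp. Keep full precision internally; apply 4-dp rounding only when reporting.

price = 18.1806
boundary = - - 54.6273 74.8722
tree:
18.1806
28.8487 6.6138
44.0327 12.5430 0.0000
58.8036 23.7878 0.0000 0.0000
69.5805 44.0327 0.0000 0.0000 0.0000

Δt=0.42250  u=1.37060  d=0.72961  q=0.45986  discount=0.97621
step 4 (expiry): payoffs max(K−S,0) = 69.5805 44.0327 0.0000 0.0000 0.0000
step 3: (k=3,j=0): S=39.8564, (K−S)⁺=58.8036, hold=56.4560 ⇒ V=58.8036 exercise | (k=3,j=1): S=74.8722, (K−S)⁺=23.7878, hold=23.2179 ⇒ V=23.7878 exercise | (k=3,j=2): S=140.6512, (K−S)⁺=0.0000, hold=0.0000 ⇒ V=0.0000 continue | (k=3,j=3): S=264.2202, (K−S)⁺=0.0000, hold=0.0000 ⇒ V=0.0000 continue  boundary S*=74.8722
step 2: (k=2,j=0): S=54.6273, (K−S)⁺=44.0327, hold=41.6852 ⇒ V=44.0327 exercise | (k=2,j=1): S=102.6200, (K−S)⁺=0.0000, hold=12.5430 ⇒ V=12.5430 continue | (k=2,j=2): S=192.7768, (K−S)⁺=0.0000, hold=0.0000 ⇒ V=0.0000 continue  boundary S*=54.6273
step 1: (k=1,j=0): S=74.8722, (K−S)⁺=23.7878, hold=28.8487 ⇒ V=28.8487 continue | (k=1,j=1): S=140.6512, (K−S)⁺=0.0000, hold=6.6138 ⇒ V=6.6138 continue  boundary S*=-
step 0: (k=0,j=0): S=102.6200, (K−S)⁺=0.0000, hold=18.1806 ⇒ V=18.1806 continue  boundary S*=-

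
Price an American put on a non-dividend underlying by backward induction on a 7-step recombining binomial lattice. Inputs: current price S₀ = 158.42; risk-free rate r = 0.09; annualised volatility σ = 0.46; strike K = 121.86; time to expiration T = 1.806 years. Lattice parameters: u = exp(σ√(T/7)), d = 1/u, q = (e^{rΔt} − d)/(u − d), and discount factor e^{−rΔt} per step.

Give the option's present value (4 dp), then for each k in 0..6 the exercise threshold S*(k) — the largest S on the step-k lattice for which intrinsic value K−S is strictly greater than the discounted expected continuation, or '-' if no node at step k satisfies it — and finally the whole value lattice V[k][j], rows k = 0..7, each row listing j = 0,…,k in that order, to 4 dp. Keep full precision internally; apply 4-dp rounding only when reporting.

price = 11.9484
boundary = - - - 78.5941 62.2181 78.5941 99.2804
tree:
11.9484
18.9573 5.2728
29.1863 9.2874 1.3739
43.2659 16.0240 2.7663 0.0000
59.6419 26.8759 5.5699 0.0000 0.0000
72.6058 43.2659 11.2145 0.0000 0.0000 0.0000
82.8685 59.6419 22.5796 0.0000 0.0000 0.0000 0.0000
90.9928 72.6058 43.2659 0.0000 0.0000 0.0000 0.0000 0.0000

Δt=0.25800  u=1.26320  d=0.79164  q=0.49167  discount=0.97705
step 7 (expiry): payoffs max(K−S,0) = 90.9928 72.6058 43.2659 0.0000 0.0000 0.0000 0.0000 0.0000
step 6: (k=6,j=0): S=38.9915, (K−S)⁺=82.8685, hold=80.0715 ⇒ V=82.8685 exercise | (k=6,j=1): S=62.2181, (K−S)⁺=59.6419, hold=56.8449 ⇒ V=59.6419 exercise | (k=6,j=2): S=99.2804, (K−S)⁺=22.5796, hold=21.4886 ⇒ V=22.5796 exercise | (k=6,j=3): S=158.4200, (K−S)⁺=0.0000, hold=0.0000 ⇒ V=0.0000 continue | (k=6,j=4): S=252.7881, (K−S)⁺=0.0000, hold=0.0000 ⇒ V=0.0000 continue | (k=6,j=5): S=403.3698, (K−S)⁺=0.0000, hold=0.0000 ⇒ V=0.0000 continue | (k=6,j=6): S=643.6505, (K−S)⁺=0.0000, hold=0.0000 ⇒ V=0.0000 continue  boundary S*=99.2804
step 5: (k=5,j=0): S=49.2542, (K−S)⁺=72.6058, hold=69.8088 ⇒ V=72.6058 exercise | (k=5,j=1): S=78.5941, (K−S)⁺=43.2659, hold=40.4689 ⇒ V=43.2659 exercise | (k=5,j=2): S=125.4113, (K−S)⁺=0.0000, hold=11.2145 ⇒ V=11.2145 continue | (k=5,j=3): S=200.1167, (K−S)⁺=0.0000, hold=0.0000 ⇒ V=0.0000 continue | (k=5,j=4): S=319.3229, (K−S)⁺=0.0000, hold=0.0000 ⇒ V=0.0000 continue | (k=5,j=5): S=509.5382, (K−S)⁺=0.0000, hold=0.0000 ⇒ V=0.0000 continue  boundary S*=78.5941
step 4: (k=4,j=0): S=62.2181, (K−S)⁺=59.6419, hold=56.8449 ⇒ V=59.6419 exercise | (k=4,j=1): S=99.2804, (K−S)⁺=22.5796, hold=26.8759 ⇒ V=26.8759 continue | (k=4,j=2): S=158.4200, (K−S)⁺=0.0000, hold=5.5699 ⇒ V=5.5699 continue | (k=4,j=3): S=252.7881, (K−S)⁺=0.0000, hold=0.0000 ⇒ V=0.0000 continue | (k=4,j=4): S=403.3698, (K−S)⁺=0.0000, hold=0.0000 ⇒ V=0.0000 continue  boundary S*=62.2181
step 3: (k=3,j=0): S=78.5941, (K−S)⁺=43.2659, hold=42.5328 ⇒ V=43.2659 exercise | (k=3,j=1): S=125.4113, (K−S)⁺=0.0000, hold=16.0240 ⇒ V=16.0240 continue | (k=3,j=2): S=200.1167, (K−S)⁺=0.0000, hold=2.7663 ⇒ V=2.7663 continue | (k=3,j=3): S=319.3229, (K−S)⁺=0.0000, hold=0.0000 ⇒ V=0.0000 continue  boundary S*=78.5941
step 2: (k=2,j=0): S=99.2804, (K−S)⁺=22.5796, hold=29.1863 ⇒ V=29.1863 continue | (k=2,j=1): S=158.4200, (K−S)⁺=0.0000, hold=9.2874 ⇒ V=9.2874 continue | (k=2,j=2): S=252.7881, (K−S)⁺=0.0000, hold=1.3739 ⇒ V=1.3739 continue  boundary S*=-
step 1: (k=1,j=0): S=125.4113, (K−S)⁺=0.0000, hold=18.9573 ⇒ V=18.9573 continue | (k=1,j=1): S=200.1167, (K−S)⁺=0.0000, hold=5.2728 ⇒ V=5.2728 continue  boundary S*=-
step 0: (k=0,j=0): S=158.4200, (K−S)⁺=0.0000, hold=11.9484 ⇒ V=11.9484 continue  boundary S*=-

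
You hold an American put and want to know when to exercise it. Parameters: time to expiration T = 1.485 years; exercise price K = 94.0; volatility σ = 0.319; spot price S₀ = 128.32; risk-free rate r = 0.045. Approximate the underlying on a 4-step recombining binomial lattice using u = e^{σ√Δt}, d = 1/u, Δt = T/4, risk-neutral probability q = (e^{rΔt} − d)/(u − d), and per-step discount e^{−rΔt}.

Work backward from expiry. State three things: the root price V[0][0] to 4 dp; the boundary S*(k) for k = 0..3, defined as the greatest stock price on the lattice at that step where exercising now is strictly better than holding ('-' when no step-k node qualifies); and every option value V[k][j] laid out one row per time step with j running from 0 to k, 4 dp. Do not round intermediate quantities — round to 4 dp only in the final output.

price = 4.0029
boundary = - - - 71.6236
tree:
4.0029
7.2118 0.8606
12.8159 1.7316 0.0000
22.3764 3.4840 0.0000 0.0000
35.0284 7.0101 0.0000 0.0000 0.0000

params: Δt=0.37125 u=1.21454 d=0.82336 q=0.49463 e^(-rΔt)=0.98343
t_4 payoffs: 35.0284 7.0101 0.0000 0.0000 0.0000
t_3: node(3,0) S=71.6236 payoff=22.3764 vs cont=20.8191 → 22.3764 [stop]  node(3,1) S=105.6529 payoff=0.0000 vs cont=3.4840 → 3.4840 [wait]  node(3,2) S=155.8501 payoff=0.0000 vs cont=0.0000 → 0.0000 [wait]  node(3,3) S=229.8967 payoff=0.0000 vs cont=0.0000 → 0.0000 [wait]  ⇒ S*(3)=71.6236
t_2: node(2,0) S=86.9899 payoff=7.0101 vs cont=12.8159 → 12.8159 [wait]  node(2,1) S=128.3200 payoff=0.0000 vs cont=1.7316 → 1.7316 [wait]  node(2,2) S=189.2866 payoff=0.0000 vs cont=0.0000 → 0.0000 [wait]  ⇒ S*(2)=-
t_1: node(1,0) S=105.6529 payoff=0.0000 vs cont=7.2118 → 7.2118 [wait]  node(1,1) S=155.8501 payoff=0.0000 vs cont=0.8606 → 0.8606 [wait]  ⇒ S*(1)=-
t_0: node(0,0) S=128.3200 payoff=0.0000 vs cont=4.0029 → 4.0029 [wait]  ⇒ S*(0)=-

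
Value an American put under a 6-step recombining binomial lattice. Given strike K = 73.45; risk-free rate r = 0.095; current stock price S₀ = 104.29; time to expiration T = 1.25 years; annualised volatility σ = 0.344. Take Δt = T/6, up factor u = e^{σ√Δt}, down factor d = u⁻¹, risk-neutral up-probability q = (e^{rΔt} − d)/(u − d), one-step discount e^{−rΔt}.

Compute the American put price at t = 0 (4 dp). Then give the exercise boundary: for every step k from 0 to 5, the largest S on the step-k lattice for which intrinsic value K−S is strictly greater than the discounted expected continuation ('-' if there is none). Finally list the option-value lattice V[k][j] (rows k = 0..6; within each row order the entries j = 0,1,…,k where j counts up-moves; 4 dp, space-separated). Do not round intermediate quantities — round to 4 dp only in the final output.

params: Δt=0.20833 u=1.17001 d=0.85469 q=0.52422 e^(-rΔt)=0.98040
t_6 payoffs: 32.7962 17.7979 0.0000 0.0000 0.0000 0.0000 0.0000
t_5: node(5,0) S=47.5654 payoff=25.8846 vs cont=24.4452 → 25.8846 [stop]  node(5,1) S=65.1136 payoff=8.3364 vs cont=8.3019 → 8.3364 [stop]  node(5,2) S=89.1359 payoff=0.0000 vs cont=0.0000 → 0.0000 [wait]  node(5,3) S=122.0205 payoff=0.0000 vs cont=0.0000 → 0.0000 [wait]  node(5,4) S=167.0373 payoff=0.0000 vs cont=0.0000 → 0.0000 [wait]  node(5,5) S=228.6619 payoff=0.0000 vs cont=0.0000 → 0.0000 [wait]  ⇒ S*(5)=65.1136
t_4: node(4,0) S=55.6521 payoff=17.7979 vs cont=16.3585 → 17.7979 [stop]  node(4,1) S=76.1837 payoff=0.0000 vs cont=3.8886 → 3.8886 [wait]  node(4,2) S=104.2900 payoff=0.0000 vs cont=0.0000 → 0.0000 [wait]  node(4,3) S=142.7655 payoff=0.0000 vs cont=0.0000 → 0.0000 [wait]  node(4,4) S=195.4356 payoff=0.0000 vs cont=0.0000 → 0.0000 [wait]  ⇒ S*(4)=55.6521
t_3: node(3,0) S=65.1136 payoff=8.3364 vs cont=10.3004 → 10.3004 [wait]  node(3,1) S=89.1359 payoff=0.0000 vs cont=1.8138 → 1.8138 [wait]  node(3,2) S=122.0205 payoff=0.0000 vs cont=0.0000 → 0.0000 [wait]  node(3,3) S=167.0373 payoff=0.0000 vs cont=0.0000 → 0.0000 [wait]  ⇒ S*(3)=-
t_2: node(2,0) S=76.1837 payoff=0.0000 vs cont=5.7369 → 5.7369 [wait]  node(2,1) S=104.2900 payoff=0.0000 vs cont=0.8461 → 0.8461 [wait]  node(2,2) S=142.7655 payoff=0.0000 vs cont=0.0000 → 0.0000 [wait]  ⇒ S*(2)=-
t_1: node(1,0) S=89.1359 payoff=0.0000 vs cont=3.1109 → 3.1109 [wait]  node(1,1) S=122.0205 payoff=0.0000 vs cont=0.3947 → 0.3947 [wait]  ⇒ S*(1)=-
t_0: node(0,0) S=104.2900 payoff=0.0000 vs cont=1.6539 → 1.6539 [wait]  ⇒ S*(0)=-

price = 1.6539
boundary = - - - - 55.6521 65.1136
tree:
1.6539
3.1109 0.3947
5.7369 0.8461 0.0000
10.3004 1.8138 0.0000 0.0000
17.7979 3.8886 0.0000 0.0000 0.0000
25.8846 8.3364 0.0000 0.0000 0.0000 0.0000
32.7962 17.7979 0.0000 0.0000 0.0000 0.0000 0.0000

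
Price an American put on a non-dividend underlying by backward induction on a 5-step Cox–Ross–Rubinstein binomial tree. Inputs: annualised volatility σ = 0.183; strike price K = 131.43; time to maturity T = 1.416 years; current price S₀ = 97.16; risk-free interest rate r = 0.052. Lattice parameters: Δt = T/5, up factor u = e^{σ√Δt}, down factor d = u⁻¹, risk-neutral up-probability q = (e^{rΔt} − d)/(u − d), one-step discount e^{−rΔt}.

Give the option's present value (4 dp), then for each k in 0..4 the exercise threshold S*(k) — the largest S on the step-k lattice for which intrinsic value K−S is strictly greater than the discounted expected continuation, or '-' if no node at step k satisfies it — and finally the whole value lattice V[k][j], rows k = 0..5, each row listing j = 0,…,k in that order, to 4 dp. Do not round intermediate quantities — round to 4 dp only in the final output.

price = 34.2700
boundary = 97.1600 107.0981 97.1600 107.0981 118.0528
tree:
34.2700
43.2859 24.3319
51.4652 34.2700 14.1305
58.8855 43.2859 24.3319 6.2218
65.6172 51.4652 34.2700 13.3772 0.5752
71.7243 58.8855 43.2859 24.3319 1.3021 0.0000

Δt=0.28320, u=1.10229, d=0.90721, q=0.55172, disc=e^(-rΔt)=0.98538
k=5 terminal: V=max(K-S,0) → 71.7243 58.8855 43.2859 24.3319 1.3021 0.0000
k=4: j=0 S=65.8128 intr=65.6172 cont=63.6959 V=65.6172[EX]; j=1 S=79.9648 intr=51.4652 cont=49.5439 V=51.4652[EX]; j=2 S=97.1600 intr=34.2700 cont=32.3487 V=34.2700[EX]; j=3 S=118.0528 intr=13.3772 cont=11.4559 V=13.3772[EX]; j=4 S=143.4382 intr=0.0000 cont=0.5752 V=0.5752[hold]  S*(4)=118.0528
k=3: j=0 S=72.5445 intr=58.8855 cont=56.9642 V=58.8855[EX]; j=1 S=88.1441 intr=43.2859 cont=41.3646 V=43.2859[EX]; j=2 S=107.0981 intr=24.3319 cont=22.4106 V=24.3319[EX]; j=3 S=130.1279 intr=1.3021 cont=6.2218 V=6.2218[hold]  S*(3)=107.0981
k=2: j=0 S=79.9648 intr=51.4652 cont=49.5439 V=51.4652[EX]; j=1 S=97.1600 intr=34.2700 cont=32.3487 V=34.2700[EX]; j=2 S=118.0528 intr=13.3772 cont=14.1305 V=14.1305[hold]  S*(2)=97.1600
k=1: j=0 S=88.1441 intr=43.2859 cont=41.3646 V=43.2859[EX]; j=1 S=107.0981 intr=24.3319 cont=22.8201 V=24.3319[EX]  S*(1)=107.0981
k=0: j=0 S=97.1600 intr=34.2700 cont=32.3487 V=34.2700[EX]  S*(0)=97.1600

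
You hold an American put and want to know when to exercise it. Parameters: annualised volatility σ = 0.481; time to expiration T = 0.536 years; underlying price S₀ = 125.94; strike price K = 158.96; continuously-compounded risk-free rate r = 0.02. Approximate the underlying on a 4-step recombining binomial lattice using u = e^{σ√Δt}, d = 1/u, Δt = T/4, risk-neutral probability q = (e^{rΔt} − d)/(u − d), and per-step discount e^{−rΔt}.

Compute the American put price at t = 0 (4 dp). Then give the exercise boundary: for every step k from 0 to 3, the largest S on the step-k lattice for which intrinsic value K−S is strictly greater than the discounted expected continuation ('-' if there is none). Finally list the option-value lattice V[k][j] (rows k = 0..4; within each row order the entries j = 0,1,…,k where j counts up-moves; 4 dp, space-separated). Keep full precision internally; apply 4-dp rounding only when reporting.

price = 40.3208
boundary = - - 88.5578 105.6076
tree:
40.3208
54.6310 24.0019
70.4022 36.7051 9.4472
84.6994 53.3524 17.6620 0.0000
96.6884 70.4022 33.0200 0.0000 0.0000

params: Δt=0.13400 u=1.19253 d=0.83856 q=0.46368 e^(-rΔt)=0.99732
t_4 payoffs: 96.6884 70.4022 33.0200 0.0000 0.0000
t_3: node(3,0) S=74.2606 payoff=84.6994 vs cont=84.2739 → 84.6994 [stop]  node(3,1) S=105.6076 payoff=53.3524 vs cont=52.9269 → 53.3524 [stop]  node(3,2) S=150.1869 payoff=8.7731 vs cont=17.6620 → 17.6620 [wait]  node(3,3) S=213.5840 payoff=0.0000 vs cont=0.0000 → 0.0000 [wait]  ⇒ S*(3)=105.6076
t_2: node(2,0) S=88.5578 payoff=70.4022 vs cont=69.9767 → 70.4022 [stop]  node(2,1) S=125.9400 payoff=33.0200 vs cont=36.7051 → 36.7051 [wait]  node(2,2) S=179.1020 payoff=0.0000 vs cont=9.4472 → 9.4472 [wait]  ⇒ S*(2)=88.5578
t_1: node(1,0) S=105.6076 payoff=53.3524 vs cont=54.6310 → 54.6310 [wait]  node(1,1) S=150.1869 payoff=8.7731 vs cont=24.0019 → 24.0019 [wait]  ⇒ S*(1)=-
t_0: node(0,0) S=125.9400 payoff=33.0200 vs cont=40.3208 → 40.3208 [wait]  ⇒ S*(0)=-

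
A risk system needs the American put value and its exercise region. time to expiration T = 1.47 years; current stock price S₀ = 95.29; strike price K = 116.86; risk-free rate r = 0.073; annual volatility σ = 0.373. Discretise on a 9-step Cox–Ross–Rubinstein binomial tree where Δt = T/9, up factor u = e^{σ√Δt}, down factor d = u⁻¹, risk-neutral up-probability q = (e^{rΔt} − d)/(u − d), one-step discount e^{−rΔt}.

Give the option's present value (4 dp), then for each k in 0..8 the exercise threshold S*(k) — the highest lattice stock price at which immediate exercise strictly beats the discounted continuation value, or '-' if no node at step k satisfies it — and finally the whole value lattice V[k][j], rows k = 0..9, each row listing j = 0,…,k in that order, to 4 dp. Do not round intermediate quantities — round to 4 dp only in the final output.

price = 26.2974
boundary = - - 70.4873 60.6237 70.4873 81.9557 70.4873 81.9557 95.2900
tree:
26.2974
35.4221 17.8744
46.3727 25.4059 10.8306
56.2363 34.9612 16.5345 5.4313
64.7196 46.3727 24.4769 9.0510 1.9705
72.0158 56.2363 34.9043 14.7181 3.6458 0.3557
78.2910 64.7196 46.3727 23.1756 6.6803 0.7228 0.0000
83.6881 72.0158 56.2363 34.9043 12.0949 1.4689 0.0000 0.0000
88.3300 78.2910 64.7196 46.3727 21.5700 2.9850 0.0000 0.0000 0.0000
92.3223 83.6881 72.0158 56.2363 34.9043 6.0662 0.0000 0.0000 0.0000 0.0000

params: Δt=0.16333 u=1.16270 d=0.86007 q=0.50202 e^(-rΔt)=0.98815
t_9 payoffs: 92.3223 83.6881 72.0158 56.2363 34.9043 6.0662 0.0000 0.0000 0.0000 0.0000
t_8: node(8,0) S=28.5300 payoff=88.3300 vs cont=86.9449 → 88.3300 [stop]  node(8,1) S=38.5690 payoff=78.2910 vs cont=76.9059 → 78.2910 [stop]  node(8,2) S=52.1404 payoff=64.7196 vs cont=63.3345 → 64.7196 [stop]  node(8,3) S=70.4873 payoff=46.3727 vs cont=44.9876 → 46.3727 [stop]  node(8,4) S=95.2900 payoff=21.5700 vs cont=20.1849 → 21.5700 [stop]  node(8,5) S=128.8201 payoff=0.0000 vs cont=2.9850 → 2.9850 [wait]  node(8,6) S=174.1487 payoff=0.0000 vs cont=0.0000 → 0.0000 [wait]  node(8,7) S=235.4272 payoff=0.0000 vs cont=0.0000 → 0.0000 [wait]  node(8,8) S=318.2681 payoff=0.0000 vs cont=0.0000 → 0.0000 [wait]  ⇒ S*(8)=95.2900
t_7: node(7,0) S=33.1719 payoff=83.6881 vs cont=82.3031 → 83.6881 [stop]  node(7,1) S=44.8442 payoff=72.0158 vs cont=70.6307 → 72.0158 [stop]  node(7,2) S=60.6237 payoff=56.2363 vs cont=54.8512 → 56.2363 [stop]  node(7,3) S=81.9557 payoff=34.9043 vs cont=33.5192 → 34.9043 [stop]  node(7,4) S=110.7938 payoff=6.0662 vs cont=12.0949 → 12.0949 [wait]  node(7,5) S=149.7794 payoff=0.0000 vs cont=1.4689 → 1.4689 [wait]  node(7,6) S=202.4829 payoff=0.0000 vs cont=0.0000 → 0.0000 [wait]  node(7,7) S=273.7316 payoff=0.0000 vs cont=0.0000 → 0.0000 [wait]  ⇒ S*(7)=81.9557
t_6: node(6,0) S=38.5690 payoff=78.2910 vs cont=76.9059 → 78.2910 [stop]  node(6,1) S=52.1404 payoff=64.7196 vs cont=63.3345 → 64.7196 [stop]  node(6,2) S=70.4873 payoff=46.3727 vs cont=44.9876 → 46.3727 [stop]  node(6,3) S=95.2900 payoff=21.5700 vs cont=23.1756 → 23.1756 [wait]  node(6,4) S=128.8201 payoff=0.0000 vs cont=6.6803 → 6.6803 [wait]  node(6,5) S=174.1487 payoff=0.0000 vs cont=0.7228 → 0.7228 [wait]  node(6,6) S=235.4272 payoff=0.0000 vs cont=0.0000 → 0.0000 [wait]  ⇒ S*(6)=70.4873
t_5: node(5,0) S=44.8442 payoff=72.0158 vs cont=70.6307 → 72.0158 [stop]  node(5,1) S=60.6237 payoff=56.2363 vs cont=54.8512 → 56.2363 [stop]  node(5,2) S=81.9557 payoff=34.9043 vs cont=34.3157 → 34.9043 [stop]  node(5,3) S=110.7938 payoff=6.0662 vs cont=14.7181 → 14.7181 [wait]  node(5,4) S=149.7794 payoff=0.0000 vs cont=3.6458 → 3.6458 [wait]  node(5,5) S=202.4829 payoff=0.0000 vs cont=0.3557 → 0.3557 [wait]  ⇒ S*(5)=81.9557
t_4: node(4,0) S=52.1404 payoff=64.7196 vs cont=63.3345 → 64.7196 [stop]  node(4,1) S=70.4873 payoff=46.3727 vs cont=44.9876 → 46.3727 [stop]  node(4,2) S=95.2900 payoff=21.5700 vs cont=24.4769 → 24.4769 [wait]  node(4,3) S=128.8201 payoff=0.0000 vs cont=9.0510 → 9.0510 [wait]  node(4,4) S=174.1487 payoff=0.0000 vs cont=1.9705 → 1.9705 [wait]  ⇒ S*(4)=70.4873
t_3: node(3,0) S=60.6237 payoff=56.2363 vs cont=54.8512 → 56.2363 [stop]  node(3,1) S=81.9557 payoff=34.9043 vs cont=34.9612 → 34.9612 [wait]  node(3,2) S=110.7938 payoff=6.0662 vs cont=16.5345 → 16.5345 [wait]  node(3,3) S=149.7794 payoff=0.0000 vs cont=5.4313 → 5.4313 [wait]  ⇒ S*(3)=60.6237
t_2: node(2,0) S=70.4873 payoff=46.3727 vs cont=45.0158 → 46.3727 [stop]  node(2,1) S=95.2900 payoff=21.5700 vs cont=25.4059 → 25.4059 [wait]  node(2,2) S=128.8201 payoff=0.0000 vs cont=10.8306 → 10.8306 [wait]  ⇒ S*(2)=70.4873
t_1: node(1,0) S=81.9557 payoff=34.9043 vs cont=35.4221 → 35.4221 [wait]  node(1,1) S=110.7938 payoff=6.0662 vs cont=17.8744 → 17.8744 [wait]  ⇒ S*(1)=-
t_0: node(0,0) S=95.2900 payoff=21.5700 vs cont=26.2974 → 26.2974 [wait]  ⇒ S*(0)=-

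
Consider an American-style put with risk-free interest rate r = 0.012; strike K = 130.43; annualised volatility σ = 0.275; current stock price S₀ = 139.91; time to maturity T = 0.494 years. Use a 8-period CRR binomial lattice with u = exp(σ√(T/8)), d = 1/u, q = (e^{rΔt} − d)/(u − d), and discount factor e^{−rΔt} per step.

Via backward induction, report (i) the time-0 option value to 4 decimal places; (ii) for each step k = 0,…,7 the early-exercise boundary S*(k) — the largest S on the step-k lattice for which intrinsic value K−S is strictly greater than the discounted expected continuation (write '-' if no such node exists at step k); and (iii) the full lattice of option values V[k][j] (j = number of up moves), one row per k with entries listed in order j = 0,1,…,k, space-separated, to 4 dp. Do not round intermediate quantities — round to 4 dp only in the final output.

Δt=0.06175  u=1.07073  d=0.93395  q=0.48834  discount=0.99926
step 8 (expiry): payoffs max(K−S,0) = 49.4413 37.5803 23.9822 8.3927 0.0000 0.0000 0.0000 0.0000 0.0000
step 7: (k=7,j=0): S=86.7166, (K−S)⁺=43.7134, hold=43.6168 ⇒ V=43.7134 exercise | (k=7,j=1): S=99.4165, (K−S)⁺=31.0135, hold=30.9169 ⇒ V=31.0135 exercise | (k=7,j=2): S=113.9763, (K−S)⁺=16.4537, hold=16.3571 ⇒ V=16.4537 exercise | (k=7,j=3): S=130.6684, (K−S)⁺=0.0000, hold=4.2910 ⇒ V=4.2910 continue | (k=7,j=4): S=149.8052, (K−S)⁺=0.0000, hold=0.0000 ⇒ V=0.0000 continue | (k=7,j=5): S=171.7445, (K−S)⁺=0.0000, hold=0.0000 ⇒ V=0.0000 continue | (k=7,j=6): S=196.8970, (K−S)⁺=0.0000, hold=0.0000 ⇒ V=0.0000 continue | (k=7,j=7): S=225.7331, (K−S)⁺=0.0000, hold=0.0000 ⇒ V=0.0000 continue  boundary S*=113.9763
step 6: (k=6,j=0): S=92.8497, (K−S)⁺=37.5803, hold=37.4837 ⇒ V=37.5803 exercise | (k=6,j=1): S=106.4478, (K−S)⁺=23.9822, hold=23.8856 ⇒ V=23.9822 exercise | (k=6,j=2): S=122.0373, (K−S)⁺=8.3927, hold=10.5064 ⇒ V=10.5064 continue | (k=6,j=3): S=139.9100, (K−S)⁺=0.0000, hold=2.1939 ⇒ V=2.1939 continue | (k=6,j=4): S=160.4002, (K−S)⁺=0.0000, hold=0.0000 ⇒ V=0.0000 continue | (k=6,j=5): S=183.8912, (K−S)⁺=0.0000, hold=0.0000 ⇒ V=0.0000 continue | (k=6,j=6): S=210.8226, (K−S)⁺=0.0000, hold=0.0000 ⇒ V=0.0000 continue  boundary S*=106.4478
step 5: (k=5,j=0): S=99.4165, (K−S)⁺=31.0135, hold=30.9169 ⇒ V=31.0135 exercise | (k=5,j=1): S=113.9763, (K−S)⁺=16.4537, hold=17.3885 ⇒ V=17.3885 continue | (k=5,j=2): S=130.6684, (K−S)⁺=0.0000, hold=6.4423 ⇒ V=6.4423 continue | (k=5,j=3): S=149.8052, (K−S)⁺=0.0000, hold=1.1217 ⇒ V=1.1217 continue | (k=5,j=4): S=171.7445, (K−S)⁺=0.0000, hold=0.0000 ⇒ V=0.0000 continue | (k=5,j=5): S=196.8970, (K−S)⁺=0.0000, hold=0.0000 ⇒ V=0.0000 continue  boundary S*=99.4165
step 4: (k=4,j=0): S=106.4478, (K−S)⁺=23.9822, hold=24.3418 ⇒ V=24.3418 continue | (k=4,j=1): S=122.0373, (K−S)⁺=8.3927, hold=12.0341 ⇒ V=12.0341 continue | (k=4,j=2): S=139.9100, (K−S)⁺=0.0000, hold=3.8412 ⇒ V=3.8412 continue | (k=4,j=3): S=160.4002, (K−S)⁺=0.0000, hold=0.5735 ⇒ V=0.5735 continue | (k=4,j=4): S=183.8912, (K−S)⁺=0.0000, hold=0.0000 ⇒ V=0.0000 continue  boundary S*=-
step 3: (k=3,j=0): S=113.9763, (K−S)⁺=16.4537, hold=18.3178 ⇒ V=18.3178 continue | (k=3,j=1): S=130.6684, (K−S)⁺=0.0000, hold=8.0272 ⇒ V=8.0272 continue | (k=3,j=2): S=149.8052, (K−S)⁺=0.0000, hold=2.2438 ⇒ V=2.2438 continue | (k=3,j=3): S=171.7445, (K−S)⁺=0.0000, hold=0.2932 ⇒ V=0.2932 continue  boundary S*=-
step 2: (k=2,j=0): S=122.0373, (K−S)⁺=8.3927, hold=13.2826 ⇒ V=13.2826 continue | (k=2,j=1): S=139.9100, (K−S)⁺=0.0000, hold=5.1990 ⇒ V=5.1990 continue | (k=2,j=2): S=160.4002, (K−S)⁺=0.0000, hold=1.2903 ⇒ V=1.2903 continue  boundary S*=-
step 1: (k=1,j=0): S=130.6684, (K−S)⁺=0.0000, hold=9.3282 ⇒ V=9.3282 continue | (k=1,j=1): S=149.8052, (K−S)⁺=0.0000, hold=3.2878 ⇒ V=3.2878 continue  boundary S*=-
step 0: (k=0,j=0): S=139.9100, (K−S)⁺=0.0000, hold=6.3737 ⇒ V=6.3737 continue  boundary S*=-

price = 6.3737
boundary = - - - - - 99.4165 106.4478 113.9763
tree:
6.3737
9.3282 3.2878
13.2826 5.1990 1.2903
18.3178 8.0272 2.2438 0.2932
24.3418 12.0341 3.8412 0.5735 0.0000
31.0135 17.3885 6.4423 1.1217 0.0000 0.0000
37.5803 23.9822 10.5064 2.1939 0.0000 0.0000 0.0000
43.7134 31.0135 16.4537 4.2910 0.0000 0.0000 0.0000 0.0000
49.4413 37.5803 23.9822 8.3927 0.0000 0.0000 0.0000 0.0000 0.0000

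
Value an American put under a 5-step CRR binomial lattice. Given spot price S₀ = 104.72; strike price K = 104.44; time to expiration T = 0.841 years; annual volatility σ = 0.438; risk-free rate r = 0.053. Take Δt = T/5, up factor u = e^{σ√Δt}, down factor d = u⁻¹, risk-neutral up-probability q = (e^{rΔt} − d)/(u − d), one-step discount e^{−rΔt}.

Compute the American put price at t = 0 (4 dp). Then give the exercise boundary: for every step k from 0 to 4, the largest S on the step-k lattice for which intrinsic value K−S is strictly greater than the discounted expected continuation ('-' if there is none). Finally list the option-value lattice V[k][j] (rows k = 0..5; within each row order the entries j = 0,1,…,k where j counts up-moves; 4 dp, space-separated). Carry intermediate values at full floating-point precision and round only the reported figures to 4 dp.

price = 15.2034
boundary = - - - 61.0925 73.1143
tree:
15.2034
22.4858 7.5978
31.9971 12.6016 2.3188
43.3475 20.2979 4.4992 0.0000
53.3925 31.3257 8.7298 0.0000 0.0000
61.7859 43.3475 16.9384 0.0000 0.0000 0.0000

Δt=0.16820  u=1.19678  d=0.83558  q=0.48000  discount=0.99113
step 5 (expiry): payoffs max(K−S,0) = 61.7859 43.3475 16.9384 0.0000 0.0000 0.0000
step 4: (k=4,j=0): S=51.0475, (K−S)⁺=53.3925, hold=52.4656 ⇒ V=53.3925 exercise | (k=4,j=1): S=73.1143, (K−S)⁺=31.3257, hold=30.3988 ⇒ V=31.3257 exercise | (k=4,j=2): S=104.7200, (K−S)⁺=0.0000, hold=8.7298 ⇒ V=8.7298 continue | (k=4,j=3): S=149.9882, (K−S)⁺=0.0000, hold=0.0000 ⇒ V=0.0000 continue | (k=4,j=4): S=214.8250, (K−S)⁺=0.0000, hold=0.0000 ⇒ V=0.0000 continue  boundary S*=73.1143
step 3: (k=3,j=0): S=61.0925, (K−S)⁺=43.3475, hold=42.4205 ⇒ V=43.3475 exercise | (k=3,j=1): S=87.5016, (K−S)⁺=16.9384, hold=20.2979 ⇒ V=20.2979 continue | (k=3,j=2): S=125.3266, (K−S)⁺=0.0000, hold=4.4992 ⇒ V=4.4992 continue | (k=3,j=3): S=179.5027, (K−S)⁺=0.0000, hold=0.0000 ⇒ V=0.0000 continue  boundary S*=61.0925
step 2: (k=2,j=0): S=73.1143, (K−S)⁺=31.3257, hold=31.9971 ⇒ V=31.9971 continue | (k=2,j=1): S=104.7200, (K−S)⁺=0.0000, hold=12.6016 ⇒ V=12.6016 continue | (k=2,j=2): S=149.9882, (K−S)⁺=0.0000, hold=2.3188 ⇒ V=2.3188 continue  boundary S*=-
step 1: (k=1,j=0): S=87.5016, (K−S)⁺=16.9384, hold=22.4858 ⇒ V=22.4858 continue | (k=1,j=1): S=125.3266, (K−S)⁺=0.0000, hold=7.5978 ⇒ V=7.5978 continue  boundary S*=-
step 0: (k=0,j=0): S=104.7200, (K−S)⁺=0.0000, hold=15.2034 ⇒ V=15.2034 continue  boundary S*=-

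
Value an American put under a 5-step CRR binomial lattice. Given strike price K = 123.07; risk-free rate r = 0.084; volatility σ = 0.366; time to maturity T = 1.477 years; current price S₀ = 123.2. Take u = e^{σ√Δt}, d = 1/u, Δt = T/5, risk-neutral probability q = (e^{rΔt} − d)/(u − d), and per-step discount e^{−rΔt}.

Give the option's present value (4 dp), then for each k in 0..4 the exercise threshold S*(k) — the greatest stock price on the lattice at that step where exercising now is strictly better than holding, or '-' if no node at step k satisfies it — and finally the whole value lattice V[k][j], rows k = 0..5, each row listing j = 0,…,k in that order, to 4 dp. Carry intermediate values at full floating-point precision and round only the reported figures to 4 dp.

price = 16.3781
boundary = - - 82.7614 67.8323 82.7614
tree:
16.3781
26.1907 7.8710
40.3086 14.0795 2.3663
55.2377 24.3950 4.9828 0.0000
67.4738 40.3086 10.4923 0.0000 0.0000
77.5027 55.2377 22.0937 0.0000 0.0000 0.0000

Δt=0.29540  u=1.22009  d=0.81961  q=0.51317  discount=0.97549
step 5 (expiry): payoffs max(K−S,0) = 77.5027 55.2377 22.0937 0.0000 0.0000 0.0000
step 4: (k=4,j=0): S=55.5962, (K−S)⁺=67.4738, hold=64.4576 ⇒ V=67.4738 exercise | (k=4,j=1): S=82.7614, (K−S)⁺=40.3086, hold=37.2924 ⇒ V=40.3086 exercise | (k=4,j=2): S=123.2000, (K−S)⁺=0.0000, hold=10.4923 ⇒ V=10.4923 continue | (k=4,j=3): S=183.3976, (K−S)⁺=0.0000, hold=0.0000 ⇒ V=0.0000 continue | (k=4,j=4): S=273.0087, (K−S)⁺=0.0000, hold=0.0000 ⇒ V=0.0000 continue  boundary S*=82.7614
step 3: (k=3,j=0): S=67.8323, (K−S)⁺=55.2377, hold=52.2215 ⇒ V=55.2377 exercise | (k=3,j=1): S=100.9763, (K−S)⁺=22.0937, hold=24.3950 ⇒ V=24.3950 continue | (k=3,j=2): S=150.3149, (K−S)⁺=0.0000, hold=4.9828 ⇒ V=4.9828 continue | (k=3,j=3): S=223.7613, (K−S)⁺=0.0000, hold=0.0000 ⇒ V=0.0000 continue  boundary S*=67.8323
step 2: (k=2,j=0): S=82.7614, (K−S)⁺=40.3086, hold=38.4443 ⇒ V=40.3086 exercise | (k=2,j=1): S=123.2000, (K−S)⁺=0.0000, hold=14.0795 ⇒ V=14.0795 continue | (k=2,j=2): S=183.3976, (K−S)⁺=0.0000, hold=2.3663 ⇒ V=2.3663 continue  boundary S*=82.7614
step 1: (k=1,j=0): S=100.9763, (K−S)⁺=22.0937, hold=26.1907 ⇒ V=26.1907 continue | (k=1,j=1): S=150.3149, (K−S)⁺=0.0000, hold=7.8710 ⇒ V=7.8710 continue  boundary S*=-
step 0: (k=0,j=0): S=123.2000, (K−S)⁺=0.0000, hold=16.3781 ⇒ V=16.3781 continue  boundary S*=-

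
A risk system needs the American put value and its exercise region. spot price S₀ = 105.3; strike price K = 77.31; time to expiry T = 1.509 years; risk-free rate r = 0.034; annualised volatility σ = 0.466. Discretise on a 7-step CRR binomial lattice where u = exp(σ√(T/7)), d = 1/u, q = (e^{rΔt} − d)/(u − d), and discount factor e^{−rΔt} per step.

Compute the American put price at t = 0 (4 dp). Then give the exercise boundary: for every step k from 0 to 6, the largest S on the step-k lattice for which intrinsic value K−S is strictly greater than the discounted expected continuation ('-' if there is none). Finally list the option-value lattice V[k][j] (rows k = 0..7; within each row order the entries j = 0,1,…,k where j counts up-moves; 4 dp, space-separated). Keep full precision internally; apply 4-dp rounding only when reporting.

Δt=0.21557  u=1.24155  d=0.80544  q=0.46299  discount=0.99270
step 7 (expiry): payoffs max(K−S,0) = 54.1535 41.6153 22.2884 0.0000 0.0000 0.0000 0.0000 0.0000
step 6: (k=6,j=0): S=28.7501, (K−S)⁺=48.5599, hold=47.9954 ⇒ V=48.5599 exercise | (k=6,j=1): S=44.3168, (K−S)⁺=32.9932, hold=32.4286 ⇒ V=32.9932 exercise | (k=6,j=2): S=68.3122, (K−S)⁺=8.9978, hold=11.8817 ⇒ V=11.8817 continue | (k=6,j=3): S=105.3000, (K−S)⁺=0.0000, hold=0.0000 ⇒ V=0.0000 continue | (k=6,j=4): S=162.3148, (K−S)⁺=0.0000, hold=0.0000 ⇒ V=0.0000 continue | (k=6,j=5): S=250.2005, (K−S)⁺=0.0000, hold=0.0000 ⇒ V=0.0000 continue | (k=6,j=6): S=385.6719, (K−S)⁺=0.0000, hold=0.0000 ⇒ V=0.0000 continue  boundary S*=44.3168
step 5: (k=5,j=0): S=35.6947, (K−S)⁺=41.6153, hold=41.0507 ⇒ V=41.6153 exercise | (k=5,j=1): S=55.0216, (K−S)⁺=22.2884, hold=23.0493 ⇒ V=23.0493 continue | (k=5,j=2): S=84.8132, (K−S)⁺=0.0000, hold=6.3340 ⇒ V=6.3340 continue | (k=5,j=3): S=130.7354, (K−S)⁺=0.0000, hold=0.0000 ⇒ V=0.0000 continue | (k=5,j=4): S=201.5223, (K−S)⁺=0.0000, hold=0.0000 ⇒ V=0.0000 continue | (k=5,j=5): S=310.6369, (K−S)⁺=0.0000, hold=0.0000 ⇒ V=0.0000 continue  boundary S*=35.6947
step 4: (k=4,j=0): S=44.3168, (K−S)⁺=32.9932, hold=32.7783 ⇒ V=32.9932 exercise | (k=4,j=1): S=68.3122, (K−S)⁺=8.9978, hold=15.1985 ⇒ V=15.1985 continue | (k=4,j=2): S=105.3000, (K−S)⁺=0.0000, hold=3.3766 ⇒ V=3.3766 continue | (k=4,j=3): S=162.3148, (K−S)⁺=0.0000, hold=0.0000 ⇒ V=0.0000 continue | (k=4,j=4): S=250.2005, (K−S)⁺=0.0000, hold=0.0000 ⇒ V=0.0000 continue  boundary S*=44.3168
step 3: (k=3,j=0): S=55.0216, (K−S)⁺=22.2884, hold=24.5737 ⇒ V=24.5737 continue | (k=3,j=1): S=84.8132, (K−S)⁺=0.0000, hold=9.6541 ⇒ V=9.6541 continue | (k=3,j=2): S=130.7354, (K−S)⁺=0.0000, hold=1.8000 ⇒ V=1.8000 continue | (k=3,j=3): S=201.5223, (K−S)⁺=0.0000, hold=0.0000 ⇒ V=0.0000 continue  boundary S*=-
step 2: (k=2,j=0): S=68.3122, (K−S)⁺=8.9978, hold=17.5371 ⇒ V=17.5371 continue | (k=2,j=1): S=105.3000, (K−S)⁺=0.0000, hold=5.9738 ⇒ V=5.9738 continue | (k=2,j=2): S=162.3148, (K−S)⁺=0.0000, hold=0.9596 ⇒ V=0.9596 continue  boundary S*=-
step 1: (k=1,j=0): S=84.8132, (K−S)⁺=0.0000, hold=12.0945 ⇒ V=12.0945 continue | (k=1,j=1): S=130.7354, (K−S)⁺=0.0000, hold=3.6256 ⇒ V=3.6256 continue  boundary S*=-
step 0: (k=0,j=0): S=105.3000, (K−S)⁺=0.0000, hold=8.1138 ⇒ V=8.1138 continue  boundary S*=-

price = 8.1138
boundary = - - - - 44.3168 35.6947 44.3168
tree:
8.1138
12.0945 3.6256
17.5371 5.9738 0.9596
24.5737 9.6541 1.8000 0.0000
32.9932 15.1985 3.3766 0.0000 0.0000
41.6153 23.0493 6.3340 0.0000 0.0000 0.0000
48.5599 32.9932 11.8817 0.0000 0.0000 0.0000 0.0000
54.1535 41.6153 22.2884 0.0000 0.0000 0.0000 0.0000 0.0000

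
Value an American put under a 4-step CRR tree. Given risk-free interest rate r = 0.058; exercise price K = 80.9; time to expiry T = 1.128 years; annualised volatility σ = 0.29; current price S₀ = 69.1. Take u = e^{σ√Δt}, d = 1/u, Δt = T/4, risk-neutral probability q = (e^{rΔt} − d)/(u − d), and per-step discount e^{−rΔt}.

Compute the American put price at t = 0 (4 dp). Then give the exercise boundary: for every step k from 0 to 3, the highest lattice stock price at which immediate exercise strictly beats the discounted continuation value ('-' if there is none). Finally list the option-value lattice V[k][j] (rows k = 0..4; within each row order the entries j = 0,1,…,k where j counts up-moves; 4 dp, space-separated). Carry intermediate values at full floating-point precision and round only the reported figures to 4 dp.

Δt=0.28200  u=1.16649  d=0.85727  q=0.51491  discount=0.98378
step 4 (expiry): payoffs max(K−S,0) = 43.5792 30.1174 11.8000 0.0000 0.0000
step 3: (k=3,j=0): S=43.5345, (K−S)⁺=37.3655, hold=36.0531 ⇒ V=37.3655 exercise | (k=3,j=1): S=59.2375, (K−S)⁺=21.6625, hold=20.3501 ⇒ V=21.6625 exercise | (k=3,j=2): S=80.6046, (K−S)⁺=0.2954, hold=5.6313 ⇒ V=5.6313 continue | (k=3,j=3): S=109.6789, (K−S)⁺=0.0000, hold=0.0000 ⇒ V=0.0000 continue  boundary S*=59.2375
step 2: (k=2,j=0): S=50.7826, (K−S)⁺=30.1174, hold=28.8050 ⇒ V=30.1174 exercise | (k=2,j=1): S=69.1000, (K−S)⁺=11.8000, hold=13.1904 ⇒ V=13.1904 continue | (k=2,j=2): S=94.0246, (K−S)⁺=0.0000, hold=2.6874 ⇒ V=2.6874 continue  boundary S*=50.7826
step 1: (k=1,j=0): S=59.2375, (K−S)⁺=21.6625, hold=21.0544 ⇒ V=21.6625 exercise | (k=1,j=1): S=80.6046, (K−S)⁺=0.2954, hold=7.6561 ⇒ V=7.6561 continue  boundary S*=59.2375
step 0: (k=0,j=0): S=69.1000, (K−S)⁺=11.8000, hold=14.2161 ⇒ V=14.2161 continue  boundary S*=-

price = 14.2161
boundary = - 59.2375 50.7826 59.2375
tree:
14.2161
21.6625 7.6561
30.1174 13.1904 2.6874
37.3655 21.6625 5.6313 0.0000
43.5792 30.1174 11.8000 0.0000 0.0000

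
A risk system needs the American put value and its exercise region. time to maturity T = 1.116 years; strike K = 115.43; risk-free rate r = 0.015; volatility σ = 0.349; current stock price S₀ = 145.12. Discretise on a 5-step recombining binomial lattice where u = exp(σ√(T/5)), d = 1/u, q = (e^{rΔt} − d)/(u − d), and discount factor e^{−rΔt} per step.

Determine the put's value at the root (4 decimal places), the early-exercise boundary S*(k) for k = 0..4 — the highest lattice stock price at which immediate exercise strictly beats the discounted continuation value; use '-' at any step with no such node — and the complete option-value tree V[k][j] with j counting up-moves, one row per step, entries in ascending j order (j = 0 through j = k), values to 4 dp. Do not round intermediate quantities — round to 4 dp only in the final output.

price = 7.1194
boundary = - - - - 75.0410
tree:
7.1194
11.5860 2.1132
18.3656 3.9929 0.0000
28.0388 7.5448 0.0000 0.0000
40.3890 14.2562 0.0000 0.0000 0.0000
51.7957 26.9377 0.0000 0.0000 0.0000 0.0000

Δt=0.22320, u=1.17925, d=0.84799, q=0.46900, disc=e^(-rΔt)=0.99666
k=5 terminal: V=max(K-S,0) → 51.7957 26.9377 0.0000 0.0000 0.0000 0.0000
k=4: j=0 S=75.0410 intr=40.3890 cont=40.0032 V=40.3890[EX]; j=1 S=104.3549 intr=11.0751 cont=14.2562 V=14.2562[hold]; j=2 S=145.1200 intr=0.0000 cont=0.0000 V=0.0000[hold]; j=3 S=201.8096 intr=0.0000 cont=0.0000 V=0.0000[hold]; j=4 S=280.6443 intr=0.0000 cont=0.0000 V=0.0000[hold]  S*(4)=75.0410
k=3: j=0 S=88.4923 intr=26.9377 cont=28.0388 V=28.0388[hold]; j=1 S=123.0609 intr=0.0000 cont=7.5448 V=7.5448[hold]; j=2 S=171.1333 intr=0.0000 cont=0.0000 V=0.0000[hold]; j=3 S=237.9846 intr=0.0000 cont=0.0000 V=0.0000[hold]  S*(3)=-
k=2: j=0 S=104.3549 intr=11.0751 cont=18.3656 V=18.3656[hold]; j=1 S=145.1200 intr=0.0000 cont=3.9929 V=3.9929[hold]; j=2 S=201.8096 intr=0.0000 cont=0.0000 V=0.0000[hold]  S*(2)=-
k=1: j=0 S=123.0609 intr=0.0000 cont=11.5860 V=11.5860[hold]; j=1 S=171.1333 intr=0.0000 cont=2.1132 V=2.1132[hold]  S*(1)=-
k=0: j=0 S=145.1200 intr=0.0000 cont=7.1194 V=7.1194[hold]  S*(0)=-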